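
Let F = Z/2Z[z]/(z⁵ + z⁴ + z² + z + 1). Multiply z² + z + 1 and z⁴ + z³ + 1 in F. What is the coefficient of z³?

0

Multiply in Z/2Z[z]: (z² + z + 1)·(z⁴ + z³ + 1) = z⁶ + z³ + z² + z + 1.
Reduce using z⁵ ≡ z⁴ + z² + z + 1 (mod z⁵ + z⁴ + z² + z + 1).
Reduced: z⁴ + z² + z.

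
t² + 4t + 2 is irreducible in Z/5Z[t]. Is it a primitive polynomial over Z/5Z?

Yes

Write f(t) = t² + 4t + 2.
|GF(5^2)^×| = 5^2 − 1 = 24. Prime factorization: 24 = 2^3·3.
f is primitive ⇔ t has order 24 in GF(5)[t]/(f), i.e. t^(24/q) ≠ 1 for each prime q | 24.
t^(12) mod f = 4.
t^(8) mod f = 2t + 1.
None equal 1, so t has full order 24; f is primitive.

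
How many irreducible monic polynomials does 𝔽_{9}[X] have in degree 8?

x^(9^8) − x is the product of all monic irreducibles of degree dividing 8; Möbius inversion gives N = (1/8) Σ μ(8/d)·9^d.
Divisors of 8: 1, 2, 4, 8; μ(8/d) for each: 0, 0, -1, 1.
Σ = − 9^4 + 9^8 = 43040160.
N = 43040160/8 = 5380020.

5380020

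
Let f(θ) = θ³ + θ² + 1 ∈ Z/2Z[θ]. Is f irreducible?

Check for roots in Z/2Z: f(0) = 1; f(1) = 1.
No roots. A degree-3 polynomial over a field with no linear factor is irreducible.

Yes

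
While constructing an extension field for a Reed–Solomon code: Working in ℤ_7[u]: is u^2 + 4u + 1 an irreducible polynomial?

Yes

Write g(u) = u^2 + 4u + 1.
Check for roots in ℤ_7: g(0) = 1; g(1) = 6; g(2) = 6; g(3) = 1; g(4) = 5; g(5) = 4; g(6) = 5.
No roots. A degree-2 polynomial over a field with no linear factor is irreducible.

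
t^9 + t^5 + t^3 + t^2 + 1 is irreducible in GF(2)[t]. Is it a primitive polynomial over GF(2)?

Yes

Write f(t) = t^9 + t^5 + t^3 + t^2 + 1.
|GF(2^9)^×| = 2^9 − 1 = 511. Prime factorization: 511 = 7·73.
f is primitive ⇔ t has order 511 in GF(2)[t]/(f), i.e. t^(511/q) ≠ 1 for each prime q | 511.
t^(73) mod f = t^7 + t^6 + t^4 + t^3 + t^2 + t + 1.
t^(7) mod f = t^7.
None equal 1, so t has full order 511; f is primitive.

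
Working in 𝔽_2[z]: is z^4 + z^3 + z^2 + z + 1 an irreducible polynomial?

Write h(z) = z^4 + z^3 + z^2 + z + 1.
Check for roots in 𝔽_2: h(0) = 1; h(1) = 1.
No roots, so no linear factors.
Monic irreducibles of degree 2 over GF(2): z^2 + z + 1.
None of them divide h (all give nonzero remainder).
No irreducible factor of degree ≤ 2 exists, so h is irreducible over GF(2).

Yes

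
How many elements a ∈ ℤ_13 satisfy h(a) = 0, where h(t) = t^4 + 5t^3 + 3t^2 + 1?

Evaluate at each of the 13 elements of ℤ_13:
h(0) = 1; h(1) = 10; h(2) = 4; h(3) = 10; h(4) = 1; h(5) = 0 → root; h(6) = 2; h(7) = 0 → root; h(8) = 11; h(9) = 11; h(10) = 0 → root; h(11) = 2; h(12) = 0 → root.
Roots: {5, 7, 10, 12}.

4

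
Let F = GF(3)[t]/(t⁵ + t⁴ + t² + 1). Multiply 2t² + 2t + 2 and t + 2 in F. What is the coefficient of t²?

0

Multiply in GF(3)[t]: (2t² + 2t + 2)·(t + 2) = 2t³ + 1.
Reduced: 2t³ + 1.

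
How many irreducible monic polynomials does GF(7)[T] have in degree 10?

Gauss's count: N_{7}(10) = (1/10) Σ_{d|10} μ(10/d)·7^d.
Divisors of 10: 1, 2, 5, 10; μ(10/d) for each: 1, -1, -1, 1.
Σ = 7^1 − 7^2 − 7^5 + 7^10 = 282458400.
N = 282458400/10 = 28245840.

28245840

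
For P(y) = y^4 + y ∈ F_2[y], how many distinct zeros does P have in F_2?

2

Evaluate at each of the 2 elements of F_2:
P(0) = 0 → root; P(1) = 0 → root.
Roots: {0, 1}.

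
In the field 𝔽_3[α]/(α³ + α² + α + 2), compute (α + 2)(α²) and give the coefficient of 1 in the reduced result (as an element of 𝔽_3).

Multiply in 𝔽_3[α]: (α + 2)·(α²) = α³ + 2α².
Reduce using α³ ≡ 2α² + 2α + 1 (mod α³ + α² + α + 2).
Reduced: α² + 2α + 1.

1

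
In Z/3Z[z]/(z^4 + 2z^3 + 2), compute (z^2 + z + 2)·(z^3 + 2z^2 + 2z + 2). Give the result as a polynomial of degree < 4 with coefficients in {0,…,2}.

z^3 + 2z^2 + z + 2

Multiply in Z/3Z[z]: (z^2 + z + 2)·(z^3 + 2z^2 + 2z + 2) = z^5 + 2z^2 + 1.
Reduce using z^4 ≡ z^3 + 1 (mod z^4 + 2z^3 + 2).
Reduced: z^3 + 2z^2 + z + 2.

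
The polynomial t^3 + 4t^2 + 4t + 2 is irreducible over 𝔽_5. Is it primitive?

Write f(t) = t^3 + 4t^2 + 4t + 2.
|GF(5^3)^×| = 5^3 − 1 = 124. Prime factorization: 124 = 2^2·31.
f is primitive ⇔ t has order 124 in GF(5)[t]/(f), i.e. t^(124/q) ≠ 1 for each prime q | 124.
t^(62) mod f = 4.
t^(4) mod f = 2t^2 + 4t + 3.
None equal 1, so t has full order 124; f is primitive.

Yes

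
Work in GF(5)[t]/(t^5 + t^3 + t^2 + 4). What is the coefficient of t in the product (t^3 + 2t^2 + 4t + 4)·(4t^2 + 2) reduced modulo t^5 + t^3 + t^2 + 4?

Multiply in GF(5)[t]: (t^3 + 2t^2 + 4t + 4)·(4t^2 + 2) = 4t^5 + 3t^4 + 3t^3 + 3t + 3.
Reduce using t^5 ≡ 4t^3 + 4t^2 + 1 (mod t^5 + t^3 + t^2 + 4).
Reduced: 3t^4 + 4t^3 + t^2 + 3t + 2.

3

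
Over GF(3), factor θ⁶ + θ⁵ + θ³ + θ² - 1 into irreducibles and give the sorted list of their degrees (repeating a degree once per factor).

1, 2, 3

Write f(θ) = θ⁶ + θ⁵ + θ³ + θ² - 1.
Roots in GF(3): f(0) = 2; f(1) = 0 → root; f(2) = 2.
Linear factors from roots: (θ - 1).
Complete factorization: f(θ) = (θ - 1)·(θ² + 1)·(θ³ - θ² + θ + 1).
Factor degrees with multiplicity: 1 + 2 + 3 = 6.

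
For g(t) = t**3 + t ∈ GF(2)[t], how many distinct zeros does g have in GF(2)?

Evaluate at each of the 2 elements of GF(2):
g(0) = 0 → root; g(1) = 0 → root.
Roots: {0, 1}.

2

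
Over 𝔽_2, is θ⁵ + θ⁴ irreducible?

Write f(θ) = θ⁵ + θ⁴.
Check for roots in 𝔽_2: f(0) = 0 → root; f(1) = 0 → root.
f(0) = 0, so (θ) divides f(θ); f is reducible.

No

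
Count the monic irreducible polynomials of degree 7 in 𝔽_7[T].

The number of monic irreducibles of degree 7 over GF(7) is (1/7)·Σ_{d∣7} μ(7/d) 7^d.
Divisors of 7: 1, 7; μ(7/d) for each: -1, 1.
Σ = − 7^1 + 7^7 = 823536.
N = 823536/7 = 117648.

117648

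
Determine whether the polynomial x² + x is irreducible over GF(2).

No

Write h(x) = x² + x.
Check for roots in GF(2): h(0) = 0 → root; h(1) = 0 → root.
h(0) = 0, so (x) divides h(x); h is reducible.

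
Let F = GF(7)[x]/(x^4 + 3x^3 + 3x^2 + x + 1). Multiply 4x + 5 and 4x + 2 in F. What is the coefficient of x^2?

2

Multiply in GF(7)[x]: (4x + 5)·(4x + 2) = 2x^2 + 3.
Reduced: 2x^2 + 3.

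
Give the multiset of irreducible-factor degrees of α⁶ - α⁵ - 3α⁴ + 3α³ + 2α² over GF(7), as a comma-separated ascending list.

Write h(α) = α⁶ - α⁵ - 3α⁴ + 3α³ + 2α².
Linear factors from roots: (α).
Complete factorization: h(α) = (α)^2·(α² + 2α + 2)·(α² - 3α + 1).
Factor degrees with multiplicity: 1 + 1 + 2 + 2 = 6.

1, 1, 2, 2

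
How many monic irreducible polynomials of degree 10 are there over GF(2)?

99

Gauss's count: N_{2}(10) = (1/10) Σ_{d|10} μ(10/d)·2^d.
Divisors of 10: 1, 2, 5, 10; μ(10/d) for each: 1, -1, -1, 1.
Σ = 2^1 − 2^2 − 2^5 + 2^10 = 990.
N = 990/10 = 99.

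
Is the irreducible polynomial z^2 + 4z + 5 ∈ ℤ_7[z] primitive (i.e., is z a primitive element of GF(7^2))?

Yes

Write f(z) = z^2 + 4z + 5.
|GF(7^2)^×| = 7^2 − 1 = 48. Prime factorization: 48 = 2^4·3.
f is primitive ⇔ z has order 48 in GF(7)[z]/(f), i.e. z^(48/q) ≠ 1 for each prime q | 48.
z^(24) mod f = 6.
z^(16) mod f = 4.
None equal 1, so z has full order 48; f is primitive.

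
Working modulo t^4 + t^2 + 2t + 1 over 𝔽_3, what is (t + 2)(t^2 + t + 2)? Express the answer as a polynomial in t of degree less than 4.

Multiply in 𝔽_3[t]: (t + 2)·(t^2 + t + 2) = t^3 + t + 1.
Reduced: t^3 + t + 1.

t^3 + t + 1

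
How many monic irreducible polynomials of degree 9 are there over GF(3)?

By the necklace-counting formula, N_3(9) = (1/9) Σ_{d|9} μ(9/d)·3^d.
Divisors of 9: 1, 3, 9; μ(9/d) for each: 0, -1, 1.
Σ = − 3^3 + 3^9 = 19656.
N = 19656/9 = 2184.

2184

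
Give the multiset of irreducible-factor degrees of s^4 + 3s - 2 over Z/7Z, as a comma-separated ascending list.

Write f(s) = s^4 + 3s - 2.
Linear factors from roots: (s + 3).
Complete factorization: f(s) = (s + 3)^2·(s^2 + s - 1).
Factor degrees with multiplicity: 1 + 1 + 2 = 4.

1, 1, 2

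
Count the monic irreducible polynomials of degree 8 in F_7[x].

720300

By the necklace-counting formula, N_7(8) = (1/8) Σ_{d|8} μ(8/d)·7^d.
Divisors of 8: 1, 2, 4, 8; μ(8/d) for each: 0, 0, -1, 1.
Σ = − 7^4 + 7^8 = 5762400.
N = 5762400/8 = 720300.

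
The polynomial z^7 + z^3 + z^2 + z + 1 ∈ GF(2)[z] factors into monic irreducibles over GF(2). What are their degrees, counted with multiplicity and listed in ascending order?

Write h(z) = z^7 + z^3 + z^2 + z + 1.
Roots in GF(2): h(0) = 1; h(1) = 1.
Complete factorization: h(z) = (z^7 + z^3 + z^2 + z + 1).
Factor degrees with multiplicity: 7 = 7.

7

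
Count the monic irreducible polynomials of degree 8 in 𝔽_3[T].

810

Gauss's count: N_{3}(8) = (1/8) Σ_{d|8} μ(8/d)·3^d.
Divisors of 8: 1, 2, 4, 8; μ(8/d) for each: 0, 0, -1, 1.
Σ = − 3^4 + 3^8 = 6480.
N = 6480/8 = 810.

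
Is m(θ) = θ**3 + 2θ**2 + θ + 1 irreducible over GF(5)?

Check for roots in GF(5): m(0) = 1; m(1) = 0 → root; m(2) = 4; m(3) = 4; m(4) = 1.
m(1) = 0, so (θ − 1) divides m(θ); m is reducible.

No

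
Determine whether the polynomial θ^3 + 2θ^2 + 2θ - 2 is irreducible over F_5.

Yes

Write P(θ) = θ^3 + 2θ^2 + 2θ - 2.
Check for roots in F_5: P(0) = 3; P(1) = 3; P(2) = 3; P(3) = 4; P(4) = 2.
No roots. A degree-3 polynomial over a field with no linear factor is irreducible.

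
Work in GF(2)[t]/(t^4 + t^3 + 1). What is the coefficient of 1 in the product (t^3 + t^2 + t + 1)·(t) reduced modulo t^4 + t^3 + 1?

1

Multiply in GF(2)[t]: (t^3 + t^2 + t + 1)·(t) = t^4 + t^3 + t^2 + t.
Reduce using t^4 ≡ t^3 + 1 (mod t^4 + t^3 + 1).
Reduced: t^2 + t + 1.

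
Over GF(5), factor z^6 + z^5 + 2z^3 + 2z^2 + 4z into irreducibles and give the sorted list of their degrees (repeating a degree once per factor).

1, 1, 1, 3

Write f(z) = z^6 + z^5 + 2z^3 + 2z^2 + 4z.
Roots in GF(5): f(0) = 0 → root; f(1) = 0 → root; f(2) = 3; f(3) = 1; f(4) = 1.
Linear factors from roots: (z), (z + 4).
Complete factorization: f(z) = (z)·(z + 4)^2·(z^3 + 3z^2 + 4).
Factor degrees with multiplicity: 1 + 1 + 1 + 3 = 6.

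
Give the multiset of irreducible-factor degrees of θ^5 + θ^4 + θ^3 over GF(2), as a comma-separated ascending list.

Write h(θ) = θ^5 + θ^4 + θ^3.
Roots in GF(2): h(0) = 0 → root; h(1) = 1.
Linear factors from roots: (θ).
Complete factorization: h(θ) = (θ)^3·(θ^2 + θ + 1).
Factor degrees with multiplicity: 1 + 1 + 1 + 2 = 5.

1, 1, 1, 2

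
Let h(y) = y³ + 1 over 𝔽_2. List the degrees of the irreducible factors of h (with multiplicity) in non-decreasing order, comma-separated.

Roots in 𝔽_2: h(0) = 1; h(1) = 0 → root.
Linear factors from roots: (y + 1).
Complete factorization: h(y) = (y + 1)·(y² + y + 1).
Factor degrees with multiplicity: 1 + 2 = 3.

1, 2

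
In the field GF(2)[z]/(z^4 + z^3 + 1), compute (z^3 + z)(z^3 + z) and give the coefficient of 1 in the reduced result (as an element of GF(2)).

1

Multiply in GF(2)[z]: (z^3 + z)·(z^3 + z) = z^6 + z^2.
Reduce using z^4 ≡ z^3 + 1 (mod z^4 + z^3 + 1).
Reduced: z^3 + z + 1.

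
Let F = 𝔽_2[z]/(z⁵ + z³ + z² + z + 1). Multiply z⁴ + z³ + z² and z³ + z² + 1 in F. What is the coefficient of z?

1

Multiply in 𝔽_2[z]: (z⁴ + z³ + z²)·(z³ + z² + 1) = z⁷ + z³ + z².
Reduce using z⁵ ≡ z³ + z² + z + 1 (mod z⁵ + z³ + z² + z + 1).
Reduced: z⁴ + z³ + z² + z + 1.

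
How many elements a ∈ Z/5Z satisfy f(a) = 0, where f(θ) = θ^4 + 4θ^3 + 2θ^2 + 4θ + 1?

2

Evaluate at each of the 5 elements of Z/5Z:
f(0) = 1; f(1) = 2; f(2) = 0 → root; f(3) = 0 → root; f(4) = 1.
Roots: {2, 3}.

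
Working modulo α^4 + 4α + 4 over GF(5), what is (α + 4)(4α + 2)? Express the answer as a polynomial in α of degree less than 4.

Multiply in GF(5)[α]: (α + 4)·(4α + 2) = 4α^2 + 3α + 3.
Reduced: 4α^2 + 3α + 3.

4α^2 + 3α + 3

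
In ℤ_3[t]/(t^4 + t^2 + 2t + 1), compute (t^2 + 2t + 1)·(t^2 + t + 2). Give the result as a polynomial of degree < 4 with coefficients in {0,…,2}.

t^2 + 1

Multiply in ℤ_3[t]: (t^2 + 2t + 1)·(t^2 + t + 2) = t^4 + 2t^2 + 2t + 2.
Reduce using t^4 ≡ 2t^2 + t + 2 (mod t^4 + t^2 + 2t + 1).
Reduced: t^2 + 1.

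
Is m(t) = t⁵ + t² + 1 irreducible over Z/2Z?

Check for roots in Z/2Z: m(0) = 1; m(1) = 1.
No roots, so no linear factors.
Monic irreducibles of degree 2 over GF(2): t² + t + 1.
None of them divide m (all give nonzero remainder).
No irreducible factor of degree ≤ 2 exists, so m is irreducible over GF(2).

Yes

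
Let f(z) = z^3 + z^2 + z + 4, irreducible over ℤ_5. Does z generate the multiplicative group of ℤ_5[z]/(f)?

No

|GF(5^3)^×| = 5^3 − 1 = 124. Prime factorization: 124 = 2^2·31.
f is primitive ⇔ z has order 124 in GF(5)[z]/(f), i.e. z^(124/q) ≠ 1 for each prime q | 124.
z^(62) mod f = 1
z^(4) mod f = 2z + 4.
Since z^(62) = 1, the order of z divides 62 < 124; not primitive.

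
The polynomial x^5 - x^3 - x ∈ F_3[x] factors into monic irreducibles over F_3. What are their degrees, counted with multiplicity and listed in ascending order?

Write f(x) = x^5 - x^3 - x.
Roots in F_3: f(0) = 0 → root; f(1) = 2; f(2) = 1.
Linear factors from roots: (x).
Complete factorization: f(x) = (x)·(x^4 - x^2 - 1).
Factor degrees with multiplicity: 1 + 4 = 5.

1, 4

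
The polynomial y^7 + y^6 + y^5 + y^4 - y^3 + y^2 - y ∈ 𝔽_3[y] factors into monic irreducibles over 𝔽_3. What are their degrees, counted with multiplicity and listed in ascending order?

Write f(y) = y^7 + y^6 + y^5 + y^4 - y^3 + y^2 - y.
Roots in 𝔽_3: f(0) = 0 → root; f(1) = 0 → root; f(2) = 0 → root.
Linear factors from roots: (y), (y - 1), (y + 1).
Complete factorization: f(y) = (y)·(y + 1)·(y - 1)·(y^2 - y - 1)^2.
Factor degrees with multiplicity: 1 + 1 + 1 + 2 + 2 = 7.

1, 1, 1, 2, 2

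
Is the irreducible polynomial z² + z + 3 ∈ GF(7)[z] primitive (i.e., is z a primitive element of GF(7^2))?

Write f(z) = z² + z + 3.
|GF(7^2)^×| = 7^2 − 1 = 48. Prime factorization: 48 = 2^4·3.
f is primitive ⇔ z has order 48 in GF(7)[z]/(f), i.e. z^(48/q) ≠ 1 for each prime q | 48.
z^(24) mod f = 6.
z^(16) mod f = 2.
None equal 1, so z has full order 48; f is primitive.

Yes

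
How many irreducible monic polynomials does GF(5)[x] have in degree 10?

Gauss's count: N_{5}(10) = (1/10) Σ_{d|10} μ(10/d)·5^d.
Divisors of 10: 1, 2, 5, 10; μ(10/d) for each: 1, -1, -1, 1.
Σ = 5^1 − 5^2 − 5^5 + 5^10 = 9762480.
N = 9762480/10 = 976248.

976248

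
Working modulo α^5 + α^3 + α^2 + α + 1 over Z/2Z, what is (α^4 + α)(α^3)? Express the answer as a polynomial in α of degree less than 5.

α + 1

Multiply in Z/2Z[α]: (α^4 + α)·(α^3) = α^7 + α^4.
Reduce using α^5 ≡ α^3 + α^2 + α + 1 (mod α^5 + α^3 + α^2 + α + 1).
Reduced: α + 1.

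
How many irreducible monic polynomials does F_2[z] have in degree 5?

x^(2^5) − x is the product of all monic irreducibles of degree dividing 5; Möbius inversion gives N = (1/5) Σ μ(5/d)·2^d.
Divisors of 5: 1, 5; μ(5/d) for each: -1, 1.
Σ = − 2^1 + 2^5 = 30.
N = 30/5 = 6.

6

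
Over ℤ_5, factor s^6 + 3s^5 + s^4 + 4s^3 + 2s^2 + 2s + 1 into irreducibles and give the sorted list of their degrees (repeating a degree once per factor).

Write f(s) = s^6 + 3s^5 + s^4 + 4s^3 + 2s^2 + 2s + 1.
Roots in ℤ_5: f(0) = 1; f(1) = 4; f(2) = 1; f(3) = 2; f(4) = 1.
Complete factorization: f(s) = (s^6 + 3s^5 + s^4 + 4s^3 + 2s^2 + 2s + 1).
Factor degrees with multiplicity: 6 = 6.

6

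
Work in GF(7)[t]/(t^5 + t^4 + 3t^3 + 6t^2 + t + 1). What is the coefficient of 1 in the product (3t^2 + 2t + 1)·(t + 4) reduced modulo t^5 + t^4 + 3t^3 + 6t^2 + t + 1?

4

Multiply in GF(7)[t]: (3t^2 + 2t + 1)·(t + 4) = 3t^3 + 2t + 4.
Reduced: 3t^3 + 2t + 4.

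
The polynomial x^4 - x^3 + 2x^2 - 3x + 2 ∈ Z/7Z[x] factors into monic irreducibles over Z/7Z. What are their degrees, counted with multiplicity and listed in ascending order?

Write g(x) = x^4 - x^3 + 2x^2 - 3x + 2.
Complete factorization: g(x) = (x^4 - x^3 + 2x^2 - 3x + 2).
Factor degrees with multiplicity: 4 = 4.

4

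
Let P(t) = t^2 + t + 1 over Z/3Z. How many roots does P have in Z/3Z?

Evaluate at each of the 3 elements of Z/3Z:
P(0) = 1; P(1) = 0 → root; P(2) = 1.
Roots: {1}.

1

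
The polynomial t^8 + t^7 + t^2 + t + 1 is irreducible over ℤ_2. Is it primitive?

Yes

Write f(t) = t^8 + t^7 + t^2 + t + 1.
|GF(2^8)^×| = 2^8 − 1 = 255. Prime factorization: 255 = 3·5·17.
f is primitive ⇔ t has order 255 in GF(2)[t]/(f), i.e. t^(255/q) ≠ 1 for each prime q | 255.
t^(85) mod f = t^7 + t^5 + t^3 + t.
t^(51) mod f = t^6 + t^5 + t^3 + t^2.
t^(15) mod f = t^7 + t^6 + t^5 + t^4 + t^2.
None equal 1, so t has full order 255; f is primitive.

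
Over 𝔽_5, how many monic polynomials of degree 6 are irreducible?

By the necklace-counting formula, N_5(6) = (1/6) Σ_{d|6} μ(6/d)·5^d.
Divisors of 6: 1, 2, 3, 6; μ(6/d) for each: 1, -1, -1, 1.
Σ = 5^1 − 5^2 − 5^3 + 5^6 = 15480.
N = 15480/6 = 2580.

2580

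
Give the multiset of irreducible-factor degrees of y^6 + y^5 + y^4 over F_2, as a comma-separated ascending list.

Write f(y) = y^6 + y^5 + y^4.
Roots in F_2: f(0) = 0 → root; f(1) = 1.
Linear factors from roots: (y).
Complete factorization: f(y) = (y)^4·(y^2 + y + 1).
Factor degrees with multiplicity: 1 + 1 + 1 + 1 + 2 = 6.

1, 1, 1, 1, 2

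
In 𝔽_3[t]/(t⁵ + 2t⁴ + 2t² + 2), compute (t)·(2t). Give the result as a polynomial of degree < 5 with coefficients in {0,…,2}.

Multiply in 𝔽_3[t]: (t)·(2t) = 2t².
Reduced: 2t².

2t^2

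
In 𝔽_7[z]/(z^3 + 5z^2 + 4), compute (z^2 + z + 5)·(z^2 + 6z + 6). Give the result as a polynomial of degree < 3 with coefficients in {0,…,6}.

4z + 1

Multiply in 𝔽_7[z]: (z^2 + z + 5)·(z^2 + 6z + 6) = z^4 + 3z^2 + z + 2.
Reduce using z^3 ≡ 2z^2 + 3 (mod z^3 + 5z^2 + 4).
Reduced: 4z + 1.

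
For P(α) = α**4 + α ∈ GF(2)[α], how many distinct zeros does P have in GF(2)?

2

Evaluate at each of the 2 elements of GF(2):
P(0) = 0 → root; P(1) = 0 → root.
Roots: {0, 1}.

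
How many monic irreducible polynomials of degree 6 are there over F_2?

By the necklace-counting formula, N_2(6) = (1/6) Σ_{d|6} μ(6/d)·2^d.
Divisors of 6: 1, 2, 3, 6; μ(6/d) for each: 1, -1, -1, 1.
Σ = 2^1 − 2^2 − 2^3 + 2^6 = 54.
N = 54/6 = 9.

9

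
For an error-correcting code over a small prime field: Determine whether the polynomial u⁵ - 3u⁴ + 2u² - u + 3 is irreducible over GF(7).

No

Write P(u) = u⁵ - 3u⁴ + 2u² - u + 3.
Check for roots in GF(7): P(0) = 3; P(1) = 2; P(2) = 0 → root; P(3) = 4; P(4) = 0 → root; P(5) = 3; P(6) = 2.
P(2) = 0, so (u − 2) divides P(u); P is reducible.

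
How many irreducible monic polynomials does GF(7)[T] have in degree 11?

179756976

Gauss's count: N_{7}(11) = (1/11) Σ_{d|11} μ(11/d)·7^d.
Divisors of 11: 1, 11; μ(11/d) for each: -1, 1.
Σ = − 7^1 + 7^11 = 1977326736.
N = 1977326736/11 = 179756976.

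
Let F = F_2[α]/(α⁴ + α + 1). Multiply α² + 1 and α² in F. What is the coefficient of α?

Multiply in F_2[α]: (α² + 1)·(α²) = α⁴ + α².
Reduce using α⁴ ≡ α + 1 (mod α⁴ + α + 1).
Reduced: α² + α + 1.

1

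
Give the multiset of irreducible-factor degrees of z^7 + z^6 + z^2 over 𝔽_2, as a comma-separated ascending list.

Write f(z) = z^7 + z^6 + z^2.
Roots in 𝔽_2: f(0) = 0 → root; f(1) = 1.
Linear factors from roots: (z).
Complete factorization: f(z) = (z)^2·(z^2 + z + 1)·(z^3 + z + 1).
Factor degrees with multiplicity: 1 + 1 + 2 + 3 = 7.

1, 1, 2, 3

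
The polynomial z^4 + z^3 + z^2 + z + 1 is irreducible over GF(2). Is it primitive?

No

Write f(z) = z^4 + z^3 + z^2 + z + 1.
|GF(2^4)^×| = 2^4 − 1 = 15. Prime factorization: 15 = 3·5.
f is primitive ⇔ z has order 15 in GF(2)[z]/(f), i.e. z^(15/q) ≠ 1 for each prime q | 15.
z^(5) mod f = 1
z^(3) mod f = z^3.
Since z^(5) = 1, the order of z divides 5 < 15; not primitive.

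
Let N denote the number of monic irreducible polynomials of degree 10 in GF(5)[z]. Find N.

The number of monic irreducibles of degree 10 over GF(5) is (1/10)·Σ_{d∣10} μ(10/d) 5^d.
Divisors of 10: 1, 2, 5, 10; μ(10/d) for each: 1, -1, -1, 1.
Σ = 5^1 − 5^2 − 5^5 + 5^10 = 9762480.
N = 9762480/10 = 976248.

976248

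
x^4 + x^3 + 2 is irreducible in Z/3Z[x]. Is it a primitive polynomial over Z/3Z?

Yes

Write f(x) = x^4 + x^3 + 2.
|GF(3^4)^×| = 3^4 − 1 = 80. Prime factorization: 80 = 2^4·5.
f is primitive ⇔ x has order 80 in GF(3)[x]/(f), i.e. x^(80/q) ≠ 1 for each prime q | 80.
x^(40) mod f = 2.
x^(16) mod f = 2x^2 + 2x + 2.
None equal 1, so x has full order 80; f is primitive.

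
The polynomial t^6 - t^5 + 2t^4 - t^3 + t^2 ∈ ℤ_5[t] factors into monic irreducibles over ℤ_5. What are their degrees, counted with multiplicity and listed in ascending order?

1, 1, 1, 1, 2

Write h(t) = t^6 - t^5 + 2t^4 - t^3 + t^2.
Roots in ℤ_5: h(0) = 0 → root; h(1) = 2; h(2) = 0 → root; h(3) = 0 → root; h(4) = 1.
Linear factors from roots: (t), (t - 2), (t + 2).
Complete factorization: h(t) = (t + 2)·(t - 2)·(t)^2·(t^2 - t + 1).
Factor degrees with multiplicity: 1 + 1 + 1 + 1 + 2 = 6.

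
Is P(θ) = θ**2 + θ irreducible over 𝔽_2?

Check for roots in 𝔽_2: P(0) = 0 → root; P(1) = 0 → root.
P(0) = 0, so (θ) divides P(θ); P is reducible.

No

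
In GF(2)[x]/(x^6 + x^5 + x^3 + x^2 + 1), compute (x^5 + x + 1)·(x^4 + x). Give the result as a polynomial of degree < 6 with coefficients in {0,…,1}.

Multiply in GF(2)[x]: (x^5 + x + 1)·(x^4 + x) = x^9 + x^6 + x^5 + x^4 + x^2 + x.
Reduce using x^6 ≡ x^5 + x^3 + x^2 + 1 (mod x^6 + x^5 + x^3 + x^2 + 1).
Reduced: x^4 + x^3 + x^2 + 1.

x^4 + x^3 + x^2 + 1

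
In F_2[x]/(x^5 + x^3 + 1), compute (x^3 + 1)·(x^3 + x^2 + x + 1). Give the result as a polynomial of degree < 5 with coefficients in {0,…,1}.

x^3 + x^2

Multiply in F_2[x]: (x^3 + 1)·(x^3 + x^2 + x + 1) = x^6 + x^5 + x^4 + x^2 + x + 1.
Reduce using x^5 ≡ x^3 + 1 (mod x^5 + x^3 + 1).
Reduced: x^3 + x^2.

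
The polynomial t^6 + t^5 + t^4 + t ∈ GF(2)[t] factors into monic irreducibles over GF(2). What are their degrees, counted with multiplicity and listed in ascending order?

1, 1, 1, 3

Write g(t) = t^6 + t^5 + t^4 + t.
Roots in GF(2): g(0) = 0 → root; g(1) = 0 → root.
Linear factors from roots: (t), (t + 1).
Complete factorization: g(t) = (t)·(t + 1)^2·(t^3 + t^2 + 1).
Factor degrees with multiplicity: 1 + 1 + 1 + 3 = 6.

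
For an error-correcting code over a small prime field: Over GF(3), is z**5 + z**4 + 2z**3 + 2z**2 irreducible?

No

Write f(z) = z**5 + z**4 + 2z**3 + 2z**2.
Check for roots in GF(3): f(0) = 0 → root; f(1) = 0 → root; f(2) = 0 → root.
f(0) = 0, so (z) divides f(z); f is reducible.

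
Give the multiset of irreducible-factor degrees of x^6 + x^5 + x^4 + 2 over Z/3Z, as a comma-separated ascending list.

Write h(x) = x^6 + x^5 + x^4 + 2.
Roots in Z/3Z: h(0) = 2; h(1) = 2; h(2) = 0 → root.
Linear factors from roots: (x + 1).
Complete factorization: h(x) = (x + 1)·(x^2 + x + 2)·(x^3 + 2x^2 + 1).
Factor degrees with multiplicity: 1 + 2 + 3 = 6.

1, 2, 3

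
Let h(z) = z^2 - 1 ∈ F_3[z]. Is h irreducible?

No

Check for roots in F_3: h(0) = 2; h(1) = 0 → root; h(2) = 0 → root.
h(1) = 0, so (z − 1) divides h(z); h is reducible.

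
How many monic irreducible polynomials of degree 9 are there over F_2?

56

By the necklace-counting formula, N_2(9) = (1/9) Σ_{d|9} μ(9/d)·2^d.
Divisors of 9: 1, 3, 9; μ(9/d) for each: 0, -1, 1.
Σ = − 2^3 + 2^9 = 504.
N = 504/9 = 56.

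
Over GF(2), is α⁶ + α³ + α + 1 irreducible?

Write m(α) = α⁶ + α³ + α + 1.
Check for roots in GF(2): m(0) = 1; m(1) = 0 → root.
m(1) = 0, so (α − 1) divides m(α); m is reducible.

No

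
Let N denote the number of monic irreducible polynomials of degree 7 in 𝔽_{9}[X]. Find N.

The number of monic irreducibles of degree 7 over GF(9) is (1/7)·Σ_{d∣7} μ(7/d) 9^d.
Divisors of 7: 1, 7; μ(7/d) for each: -1, 1.
Σ = − 9^1 + 9^7 = 4782960.
N = 4782960/7 = 683280.

683280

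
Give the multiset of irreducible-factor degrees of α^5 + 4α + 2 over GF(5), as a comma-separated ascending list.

Write f(α) = α^5 + 4α + 2.
Roots in GF(5): f(0) = 2; f(1) = 2; f(2) = 2; f(3) = 2; f(4) = 2.
Complete factorization: f(α) = (α^5 + 4α + 2).
Factor degrees with multiplicity: 5 = 5.

5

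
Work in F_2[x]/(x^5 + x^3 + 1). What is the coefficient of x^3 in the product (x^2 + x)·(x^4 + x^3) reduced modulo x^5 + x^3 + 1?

0

Multiply in F_2[x]: (x^2 + x)·(x^4 + x^3) = x^6 + x^4.
Reduce using x^5 ≡ x^3 + 1 (mod x^5 + x^3 + 1).
Reduced: x.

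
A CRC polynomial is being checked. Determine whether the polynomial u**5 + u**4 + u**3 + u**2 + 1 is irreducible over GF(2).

Write f(u) = u**5 + u**4 + u**3 + u**2 + 1.
Check for roots in GF(2): f(0) = 1; f(1) = 1.
No roots, so no linear factors.
Monic irreducibles of degree 2 over GF(2): u**2 + u + 1.
None of them divide f (all give nonzero remainder).
No irreducible factor of degree ≤ 2 exists, so f is irreducible over GF(2).

Yes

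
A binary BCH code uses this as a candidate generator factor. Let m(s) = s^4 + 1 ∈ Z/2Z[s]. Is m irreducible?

No

Check for roots in Z/2Z: m(0) = 1; m(1) = 0 → root.
m(1) = 0, so (s − 1) divides m(s); m is reducible.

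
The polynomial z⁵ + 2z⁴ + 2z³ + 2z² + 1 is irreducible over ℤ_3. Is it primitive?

Write f(z) = z⁵ + 2z⁴ + 2z³ + 2z² + 1.
|GF(3^5)^×| = 3^5 − 1 = 242. Prime factorization: 242 = 2·11^2.
f is primitive ⇔ z has order 242 in GF(3)[z]/(f), i.e. z^(242/q) ≠ 1 for each prime q | 242.
z^(121) mod f = 2.
z^(22) mod f = 1
Since z^(22) = 1, the order of z divides 22 < 242; not primitive.

No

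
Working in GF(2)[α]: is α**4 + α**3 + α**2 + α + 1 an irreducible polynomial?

Yes

Write h(α) = α**4 + α**3 + α**2 + α + 1.
Check for roots in GF(2): h(0) = 1; h(1) = 1.
No roots, so no linear factors.
Monic irreducibles of degree 2 over GF(2): α**2 + α + 1.
None of them divide h (all give nonzero remainder).
No irreducible factor of degree ≤ 2 exists, so h is irreducible over GF(2).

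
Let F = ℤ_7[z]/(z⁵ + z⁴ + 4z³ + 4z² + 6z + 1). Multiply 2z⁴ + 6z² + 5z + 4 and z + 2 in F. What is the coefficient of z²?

2

Multiply in ℤ_7[z]: (2z⁴ + 6z² + 5z + 4)·(z + 2) = 2z⁵ + 4z⁴ + 6z³ + 3z² + 1.
Reduce using z⁵ ≡ 6z⁴ + 3z³ + 3z² + z + 6 (mod z⁵ + z⁴ + 4z³ + 4z² + 6z + 1).
Reduced: 2z⁴ + 5z³ + 2z² + 2z + 6.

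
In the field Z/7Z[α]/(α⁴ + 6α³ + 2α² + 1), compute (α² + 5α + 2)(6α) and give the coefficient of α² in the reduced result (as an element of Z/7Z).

2

Multiply in Z/7Z[α]: (α² + 5α + 2)·(6α) = 6α³ + 2α² + 5α.
Reduced: 6α³ + 2α² + 5α.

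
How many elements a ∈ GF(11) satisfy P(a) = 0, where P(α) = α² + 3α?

2

Evaluate at each of the 11 elements of GF(11):
P(0) = 0 → root; P(1) = 4; P(2) = 10; P(3) = 7; P(4) = 6; P(5) = 7; P(6) = 10; P(7) = 4; P(8) = 0 → root; P(9) = 9; P(10) = 9.
Roots: {0, 8}.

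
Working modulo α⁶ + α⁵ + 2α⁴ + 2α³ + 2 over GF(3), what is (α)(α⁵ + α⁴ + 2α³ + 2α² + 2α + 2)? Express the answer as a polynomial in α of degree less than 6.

2α^2 + 2α + 1

Multiply in GF(3)[α]: (α)·(α⁵ + α⁴ + 2α³ + 2α² + 2α + 2) = α⁶ + α⁵ + 2α⁴ + 2α³ + 2α² + 2α.
Reduce using α⁶ ≡ 2α⁵ + α⁴ + α³ + 1 (mod α⁶ + α⁵ + 2α⁴ + 2α³ + 2).
Reduced: 2α² + 2α + 1.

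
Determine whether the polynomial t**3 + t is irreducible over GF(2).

Write P(t) = t**3 + t.
Check for roots in GF(2): P(0) = 0 → root; P(1) = 0 → root.
P(0) = 0, so (t) divides P(t); P is reducible.

No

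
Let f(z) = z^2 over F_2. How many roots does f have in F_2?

Evaluate at each of the 2 elements of F_2:
f(0) = 0 → root; f(1) = 1.
Roots: {0}.

1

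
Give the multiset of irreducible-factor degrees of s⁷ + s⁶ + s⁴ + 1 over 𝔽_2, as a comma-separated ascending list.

1, 2, 4

Write h(s) = s⁷ + s⁶ + s⁴ + 1.
Roots in 𝔽_2: h(0) = 1; h(1) = 0 → root.
Linear factors from roots: (s + 1).
Complete factorization: h(s) = (s + 1)·(s² + s + 1)·(s⁴ + s³ + 1).
Factor degrees with multiplicity: 1 + 2 + 4 = 7.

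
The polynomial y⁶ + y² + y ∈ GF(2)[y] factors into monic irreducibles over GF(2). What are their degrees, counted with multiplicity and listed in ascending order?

Write f(y) = y⁶ + y² + y.
Roots in GF(2): f(0) = 0 → root; f(1) = 1.
Linear factors from roots: (y).
Complete factorization: f(y) = (y)·(y² + y + 1)·(y³ + y² + 1).
Factor degrees with multiplicity: 1 + 2 + 3 = 6.

1, 2, 3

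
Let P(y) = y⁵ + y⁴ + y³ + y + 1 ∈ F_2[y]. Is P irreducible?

Yes

Check for roots in F_2: P(0) = 1; P(1) = 1.
No roots, so no linear factors.
Monic irreducibles of degree 2 over GF(2): y² + y + 1.
None of them divide P (all give nonzero remainder).
No irreducible factor of degree ≤ 2 exists, so P is irreducible over GF(2).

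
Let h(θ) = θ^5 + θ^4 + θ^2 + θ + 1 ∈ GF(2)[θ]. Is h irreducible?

Check for roots in GF(2): h(0) = 1; h(1) = 1.
No roots, so no linear factors.
Monic irreducibles of degree 2 over GF(2): θ^2 + θ + 1.
None of them divide h (all give nonzero remainder).
No irreducible factor of degree ≤ 2 exists, so h is irreducible over GF(2).

Yes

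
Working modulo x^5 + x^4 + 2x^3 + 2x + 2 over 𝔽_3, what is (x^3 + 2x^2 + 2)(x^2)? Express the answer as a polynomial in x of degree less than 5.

x^4 + x^3 + 2x^2 + x + 1

Multiply in 𝔽_3[x]: (x^3 + 2x^2 + 2)·(x^2) = x^5 + 2x^4 + 2x^2.
Reduce using x^5 ≡ 2x^4 + x^3 + x + 1 (mod x^5 + x^4 + 2x^3 + 2x + 2).
Reduced: x^4 + x^3 + 2x^2 + x + 1.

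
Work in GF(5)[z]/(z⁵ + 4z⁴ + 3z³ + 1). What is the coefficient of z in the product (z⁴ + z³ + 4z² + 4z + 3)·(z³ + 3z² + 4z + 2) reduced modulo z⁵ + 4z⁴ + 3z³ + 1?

Multiply in GF(5)[z]: (z⁴ + z³ + 4z² + 4z + 3)·(z³ + 3z² + 4z + 2) = z⁷ + 4z⁶ + z⁵ + 2z⁴ + 3z³ + 3z² + 1.
Reduce using z⁵ ≡ z⁴ + 2z³ + 4 (mod z⁵ + 4z⁴ + 3z³ + 1).
Reduced: 4z³ + 2z² + 3.

0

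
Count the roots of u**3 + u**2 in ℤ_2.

2

Write h(u) = u**3 + u**2.
Evaluate at each of the 2 elements of ℤ_2:
h(0) = 0 → root; h(1) = 0 → root.
Roots: {0, 1}.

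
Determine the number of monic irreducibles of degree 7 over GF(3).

Gauss's count: N_{3}(7) = (1/7) Σ_{d|7} μ(7/d)·3^d.
Divisors of 7: 1, 7; μ(7/d) for each: -1, 1.
Σ = − 3^1 + 3^7 = 2184.
N = 2184/7 = 312.

312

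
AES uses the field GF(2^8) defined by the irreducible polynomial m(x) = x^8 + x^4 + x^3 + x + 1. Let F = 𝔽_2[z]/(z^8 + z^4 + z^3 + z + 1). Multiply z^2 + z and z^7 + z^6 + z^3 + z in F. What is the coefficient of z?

1

Multiply in 𝔽_2[z]: (z^2 + z)·(z^7 + z^6 + z^3 + z) = z^9 + z^7 + z^5 + z^4 + z^3 + z^2.
Reduce using z^8 ≡ z^4 + z^3 + z + 1 (mod z^8 + z^4 + z^3 + z + 1).
Reduced: z^7 + z^3 + z.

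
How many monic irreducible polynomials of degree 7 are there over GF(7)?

117648

x^(7^7) − x is the product of all monic irreducibles of degree dividing 7; Möbius inversion gives N = (1/7) Σ μ(7/d)·7^d.
Divisors of 7: 1, 7; μ(7/d) for each: -1, 1.
Σ = − 7^1 + 7^7 = 823536.
N = 823536/7 = 117648.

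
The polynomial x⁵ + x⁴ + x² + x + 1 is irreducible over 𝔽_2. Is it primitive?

Write f(x) = x⁵ + x⁴ + x² + x + 1.
|GF(2^5)^×| = 2^5 − 1 = 31. Prime factorization: 31 = 31.
f is primitive ⇔ x has order 31 in GF(2)[x]/(f), i.e. x^(31/q) ≠ 1 for each prime q | 31.
x^(1) mod f = x.
None equal 1, so x has full order 31; f is primitive.

Yes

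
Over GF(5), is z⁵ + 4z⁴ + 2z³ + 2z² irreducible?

Write g(z) = z⁵ + 4z⁴ + 2z³ + 2z².
Check for roots in GF(5): g(0) = 0 → root; g(1) = 4; g(2) = 0 → root; g(3) = 4; g(4) = 3.
g(0) = 0, so (z) divides g(z); g is reducible.

No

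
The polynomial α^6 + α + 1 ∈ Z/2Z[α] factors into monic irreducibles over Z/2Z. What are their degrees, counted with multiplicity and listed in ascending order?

6

Write g(α) = α^6 + α + 1.
Roots in Z/2Z: g(0) = 1; g(1) = 1.
Complete factorization: g(α) = (α^6 + α + 1).
Factor degrees with multiplicity: 6 = 6.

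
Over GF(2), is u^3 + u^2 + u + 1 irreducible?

Write h(u) = u^3 + u^2 + u + 1.
Check for roots in GF(2): h(0) = 1; h(1) = 0 → root.
h(1) = 0, so (u − 1) divides h(u); h is reducible.

No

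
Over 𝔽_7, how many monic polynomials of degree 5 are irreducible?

The number of monic irreducibles of degree 5 over GF(7) is (1/5)·Σ_{d∣5} μ(5/d) 7^d.
Divisors of 5: 1, 5; μ(5/d) for each: -1, 1.
Σ = − 7^1 + 7^5 = 16800.
N = 16800/5 = 3360.

3360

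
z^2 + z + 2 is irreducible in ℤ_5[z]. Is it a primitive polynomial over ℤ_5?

Write f(z) = z^2 + z + 2.
|GF(5^2)^×| = 5^2 − 1 = 24. Prime factorization: 24 = 2^3·3.
f is primitive ⇔ z has order 24 in GF(5)[z]/(f), i.e. z^(24/q) ≠ 1 for each prime q | 24.
z^(12) mod f = 4.
z^(8) mod f = 3z + 1.
None equal 1, so z has full order 24; f is primitive.

Yes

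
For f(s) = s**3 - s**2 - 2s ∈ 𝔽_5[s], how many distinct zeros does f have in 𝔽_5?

3

Evaluate at each of the 5 elements of 𝔽_5:
f(0) = 0 → root; f(1) = 3; f(2) = 0 → root; f(3) = 2; f(4) = 0 → root.
Roots: {0, 2, 4}.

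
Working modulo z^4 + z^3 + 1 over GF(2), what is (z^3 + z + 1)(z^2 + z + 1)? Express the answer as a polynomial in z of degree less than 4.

z + 1

Multiply in GF(2)[z]: (z^3 + z + 1)·(z^2 + z + 1) = z^5 + z^4 + 1.
Reduce using z^4 ≡ z^3 + 1 (mod z^4 + z^3 + 1).
Reduced: z + 1.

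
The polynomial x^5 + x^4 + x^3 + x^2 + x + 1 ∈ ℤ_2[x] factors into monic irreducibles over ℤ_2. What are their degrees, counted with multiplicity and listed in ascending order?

Write h(x) = x^5 + x^4 + x^3 + x^2 + x + 1.
Roots in ℤ_2: h(0) = 1; h(1) = 0 → root.
Linear factors from roots: (x + 1).
Complete factorization: h(x) = (x + 1)·(x^2 + x + 1)^2.
Factor degrees with multiplicity: 1 + 2 + 2 = 5.

1, 2, 2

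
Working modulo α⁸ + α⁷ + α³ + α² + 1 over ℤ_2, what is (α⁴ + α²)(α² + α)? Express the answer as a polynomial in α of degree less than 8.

α^6 + α^5 + α^4 + α^3

Multiply in ℤ_2[α]: (α⁴ + α²)·(α² + α) = α⁶ + α⁵ + α⁴ + α³.
Reduced: α⁶ + α⁵ + α⁴ + α³.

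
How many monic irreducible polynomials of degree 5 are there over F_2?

The number of monic irreducibles of degree 5 over GF(2) is (1/5)·Σ_{d∣5} μ(5/d) 2^d.
Divisors of 5: 1, 5; μ(5/d) for each: -1, 1.
Σ = − 2^1 + 2^5 = 30.
N = 30/5 = 6.

6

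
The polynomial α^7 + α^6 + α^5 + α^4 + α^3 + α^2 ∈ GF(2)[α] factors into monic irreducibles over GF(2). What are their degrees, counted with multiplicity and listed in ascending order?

Write f(α) = α^7 + α^6 + α^5 + α^4 + α^3 + α^2.
Roots in GF(2): f(0) = 0 → root; f(1) = 0 → root.
Linear factors from roots: (α), (α + 1).
Complete factorization: f(α) = (α + 1)·(α)^2·(α^2 + α + 1)^2.
Factor degrees with multiplicity: 1 + 1 + 1 + 2 + 2 = 7.

1, 1, 1, 2, 2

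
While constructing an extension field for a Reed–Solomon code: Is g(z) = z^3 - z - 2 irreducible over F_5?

Yes

Check for roots in F_5: g(0) = 3; g(1) = 3; g(2) = 4; g(3) = 2; g(4) = 3.
No roots. A degree-3 polynomial over a field with no linear factor is irreducible.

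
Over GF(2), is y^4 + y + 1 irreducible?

Write g(y) = y^4 + y + 1.
Check for roots in GF(2): g(0) = 1; g(1) = 1.
No roots, so no linear factors.
Monic irreducibles of degree 2 over GF(2): y^2 + y + 1.
None of them divide g (all give nonzero remainder).
No irreducible factor of degree ≤ 2 exists, so g is irreducible over GF(2).

Yes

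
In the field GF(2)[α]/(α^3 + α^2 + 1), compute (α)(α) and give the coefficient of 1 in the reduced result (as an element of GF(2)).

0

Multiply in GF(2)[α]: (α)·(α) = α^2.
Reduced: α^2.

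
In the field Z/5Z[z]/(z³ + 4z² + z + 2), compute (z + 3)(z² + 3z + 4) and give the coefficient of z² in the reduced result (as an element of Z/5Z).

2

Multiply in Z/5Z[z]: (z + 3)·(z² + 3z + 4) = z³ + z² + 3z + 2.
Reduce using z³ ≡ z² + 4z + 3 (mod z³ + 4z² + z + 2).
Reduced: 2z² + 2z.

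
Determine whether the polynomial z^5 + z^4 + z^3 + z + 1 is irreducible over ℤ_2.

Write h(z) = z^5 + z^4 + z^3 + z + 1.
Check for roots in ℤ_2: h(0) = 1; h(1) = 1.
No roots, so no linear factors.
Monic irreducibles of degree 2 over GF(2): z^2 + z + 1.
None of them divide h (all give nonzero remainder).
No irreducible factor of degree ≤ 2 exists, so h is irreducible over GF(2).

Yes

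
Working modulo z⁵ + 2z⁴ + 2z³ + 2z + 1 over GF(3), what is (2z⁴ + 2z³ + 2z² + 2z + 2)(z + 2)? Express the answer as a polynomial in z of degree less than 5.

2z^4 + 2z^3 + 2z + 2

Multiply in GF(3)[z]: (2z⁴ + 2z³ + 2z² + 2z + 2)·(z + 2) = 2z⁵ + 1.
Reduce using z⁵ ≡ z⁴ + z³ + z + 2 (mod z⁵ + 2z⁴ + 2z³ + 2z + 1).
Reduced: 2z⁴ + 2z³ + 2z + 2.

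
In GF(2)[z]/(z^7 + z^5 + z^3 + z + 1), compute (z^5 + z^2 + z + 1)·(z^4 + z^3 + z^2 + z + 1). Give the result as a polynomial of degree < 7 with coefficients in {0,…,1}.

Multiply in GF(2)[z]: (z^5 + z^2 + z + 1)·(z^4 + z^3 + z^2 + z + 1) = z^9 + z^8 + z^7 + z^5 + z^4 + z^3 + z^2 + 1.
Reduce using z^7 ≡ z^5 + z^3 + z + 1 (mod z^7 + z^5 + z^3 + z + 1).
Reduced: z^6 + z^2 + z + 1.

z^6 + z^2 + z + 1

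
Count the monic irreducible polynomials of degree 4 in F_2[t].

By the necklace-counting formula, N_2(4) = (1/4) Σ_{d|4} μ(4/d)·2^d.
Divisors of 4: 1, 2, 4; μ(4/d) for each: 0, -1, 1.
Σ = − 2^2 + 2^4 = 12.
N = 12/4 = 3.

3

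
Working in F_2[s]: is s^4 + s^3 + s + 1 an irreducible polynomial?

No

Write m(s) = s^4 + s^3 + s + 1.
Check for roots in F_2: m(0) = 1; m(1) = 0 → root.
m(1) = 0, so (s − 1) divides m(s); m is reducible.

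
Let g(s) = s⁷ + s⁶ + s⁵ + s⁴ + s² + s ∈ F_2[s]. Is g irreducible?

Check for roots in F_2: g(0) = 0 → root; g(1) = 0 → root.
g(0) = 0, so (s) divides g(s); g is reducible.

No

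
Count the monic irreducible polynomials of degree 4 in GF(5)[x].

By the necklace-counting formula, N_5(4) = (1/4) Σ_{d|4} μ(4/d)·5^d.
Divisors of 4: 1, 2, 4; μ(4/d) for each: 0, -1, 1.
Σ = − 5^2 + 5^4 = 600.
N = 600/4 = 150.

150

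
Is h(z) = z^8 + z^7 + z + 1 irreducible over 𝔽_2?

No

Check for roots in 𝔽_2: h(0) = 1; h(1) = 0 → root.
h(1) = 0, so (z − 1) divides h(z); h is reducible.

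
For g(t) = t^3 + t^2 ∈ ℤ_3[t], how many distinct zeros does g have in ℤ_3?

2

Evaluate at each of the 3 elements of ℤ_3:
g(0) = 0 → root; g(1) = 2; g(2) = 0 → root.
Roots: {0, 2}.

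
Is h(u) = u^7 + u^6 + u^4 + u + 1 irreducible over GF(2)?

Check for roots in GF(2): h(0) = 1; h(1) = 1.
No roots, so no linear factors.
Monic irreducibles of degree 2 over GF(2): u^2 + u + 1.
None of them divide h (all give nonzero remainder).
Monic irreducibles of degree 3 over GF(2): u^3 + u + 1, u^3 + u^2 + 1.
None of them divide h (all give nonzero remainder).
No irreducible factor of degree ≤ 3 exists, so h is irreducible over GF(2).

Yes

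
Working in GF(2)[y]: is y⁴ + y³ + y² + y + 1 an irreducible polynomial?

Yes

Write f(y) = y⁴ + y³ + y² + y + 1.
Check for roots in GF(2): f(0) = 1; f(1) = 1.
No roots, so no linear factors.
Monic irreducibles of degree 2 over GF(2): y² + y + 1.
None of them divide f (all give nonzero remainder).
No irreducible factor of degree ≤ 2 exists, so f is irreducible over GF(2).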